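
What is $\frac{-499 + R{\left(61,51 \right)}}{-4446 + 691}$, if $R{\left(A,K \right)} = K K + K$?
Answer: $- \frac{2153}{3755} \approx -0.57337$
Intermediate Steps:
$R{\left(A,K \right)} = K + K^{2}$ ($R{\left(A,K \right)} = K^{2} + K = K + K^{2}$)
$\frac{-499 + R{\left(61,51 \right)}}{-4446 + 691} = \frac{-499 + 51 \left(1 + 51\right)}{-4446 + 691} = \frac{-499 + 51 \cdot 52}{-3755} = \left(-499 + 2652\right) \left(- \frac{1}{3755}\right) = 2153 \left(- \frac{1}{3755}\right) = - \frac{2153}{3755}$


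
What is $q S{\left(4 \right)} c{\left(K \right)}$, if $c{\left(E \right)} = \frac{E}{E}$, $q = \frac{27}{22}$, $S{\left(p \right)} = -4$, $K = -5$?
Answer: $- \frac{54}{11} \approx -4.9091$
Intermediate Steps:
$q = \frac{27}{22}$ ($q = 27 \cdot \frac{1}{22} = \frac{27}{22} \approx 1.2273$)
$c{\left(E \right)} = 1$
$q S{\left(4 \right)} c{\left(K \right)} = \frac{27}{22} \left(-4\right) 1 = \left(- \frac{54}{11}\right) 1 = - \frac{54}{11}$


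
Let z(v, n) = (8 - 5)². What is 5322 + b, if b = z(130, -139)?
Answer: 5331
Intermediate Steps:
z(v, n) = 9 (z(v, n) = 3² = 9)
b = 9
5322 + b = 5322 + 9 = 5331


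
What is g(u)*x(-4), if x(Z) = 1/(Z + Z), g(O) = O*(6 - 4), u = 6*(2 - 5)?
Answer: 9/2 ≈ 4.5000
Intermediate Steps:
u = -18 (u = 6*(-3) = -18)
g(O) = 2*O (g(O) = O*2 = 2*O)
x(Z) = 1/(2*Z)
g(u)*x(-4) = (2*(-18))*((½)/(-4)) = -18*(-1)/4 = -36*(-⅛) = 9/2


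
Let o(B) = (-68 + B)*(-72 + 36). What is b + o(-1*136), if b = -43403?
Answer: -36059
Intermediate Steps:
o(B) = 2448 - 36*B (o(B) = (-68 + B)*(-36) = 2448 - 36*B)
b + o(-1*136) = -43403 + (2448 - (-36)*136) = -43403 + (2448 - 36*(-136)) = -43403 + (2448 + 4896) = -43403 + 7344 = -36059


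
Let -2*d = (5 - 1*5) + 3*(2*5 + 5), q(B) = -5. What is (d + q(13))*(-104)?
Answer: 2860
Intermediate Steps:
d = -45/2 (d = -((5 - 1*5) + 3*(2*5 + 5))/2 = -((5 - 5) + 3*(10 + 5))/2 = -(0 + 3*15)/2 = -(0 + 45)/2 = -½*45 = -45/2 ≈ -22.500)
(d + q(13))*(-104) = (-45/2 - 5)*(-104) = -55/2*(-104) = 2860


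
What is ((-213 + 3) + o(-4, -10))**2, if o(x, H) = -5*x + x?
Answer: 37636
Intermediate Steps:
o(x, H) = -4*x
((-213 + 3) + o(-4, -10))**2 = ((-213 + 3) - 4*(-4))**2 = (-210 + 16)**2 = (-194)**2 = 37636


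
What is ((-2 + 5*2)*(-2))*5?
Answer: -80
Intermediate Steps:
((-2 + 5*2)*(-2))*5 = ((-2 + 10)*(-2))*5 = (8*(-2))*5 = -16*5 = -80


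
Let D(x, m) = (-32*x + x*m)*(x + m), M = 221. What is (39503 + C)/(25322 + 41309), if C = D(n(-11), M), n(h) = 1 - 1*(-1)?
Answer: 123797/66631 ≈ 1.8579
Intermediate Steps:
n(h) = 2 (n(h) = 1 + 1 = 2)
D(x, m) = (m + x)*(-32*x + m*x) (D(x, m) = (-32*x + m*x)*(m + x) = (m + x)*(-32*x + m*x))
C = 84294 (C = 2*(221² - 32*221 - 32*2 + 221*2) = 2*(48841 - 7072 - 64 + 442) = 2*42147 = 84294)
(39503 + C)/(25322 + 41309) = (39503 + 84294)/(25322 + 41309) = 123797/66631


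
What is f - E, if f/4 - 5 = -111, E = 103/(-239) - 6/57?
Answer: -1922949/4541 ≈ -423.46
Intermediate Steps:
E = -2435/4541 (E = 103*(-1/239) - 6*1/57 = -103/239 - 2/19 = -2435/4541 ≈ -0.53623)
f = -424 (f = 20 + 4*(-111) = 20 - 444 = -424)
f - E = -424 - 1*(-2435/4541) = -424 + 2435/4541 = -1922949/4541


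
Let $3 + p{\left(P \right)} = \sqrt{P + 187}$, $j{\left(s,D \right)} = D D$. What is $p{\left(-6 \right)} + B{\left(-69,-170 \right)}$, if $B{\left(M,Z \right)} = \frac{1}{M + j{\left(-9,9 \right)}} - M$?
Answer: $\frac{793}{12} + \sqrt{181} \approx 79.537$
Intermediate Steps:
$j{\left(s,D \right)} = D^{2}$
$p{\left(P \right)} = -3 + \sqrt{187 + P}$ ($p{\left(P \right)} = -3 + \sqrt{P + 187} = -3 + \sqrt{187 + P}$)
$B{\left(M,Z \right)} = \frac{1}{81 + M} - M$ ($B{\left(M,Z \right)} = \frac{1}{M + 9^{2}} - M = \frac{1}{M + 81} - M = \frac{1}{81 + M} - M$)
$p{\left(-6 \right)} + B{\left(-69,-170 \right)} = \left(-3 + \sqrt{187 - 6}\right) + \frac{1 - \left(-69\right)^{2} - -5589}{81 - 69} = \left(-3 + \sqrt{181}\right) + \frac{1 - 4761 + 5589}{12} = \left(-3 + \sqrt{181}\right) + \frac{1}{12} \cdot 829 = \left(-3 + \sqrt{181}\right) + \frac{829}{12} = \frac{793}{12} + \sqrt{181}$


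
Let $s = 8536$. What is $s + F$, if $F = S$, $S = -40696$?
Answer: $-32160$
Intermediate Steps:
$F = -40696$
$s + F = 8536 - 40696 = -32160$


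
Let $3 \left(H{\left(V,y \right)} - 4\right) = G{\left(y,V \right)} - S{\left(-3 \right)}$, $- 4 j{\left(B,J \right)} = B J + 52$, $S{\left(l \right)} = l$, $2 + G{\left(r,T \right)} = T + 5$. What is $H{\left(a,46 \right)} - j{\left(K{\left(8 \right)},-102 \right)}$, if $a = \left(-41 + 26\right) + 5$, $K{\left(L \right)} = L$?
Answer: $- \frac{565}{3} \approx -188.33$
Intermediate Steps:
$G{\left(r,T \right)} = 3 + T$ ($G{\left(r,T \right)} = -2 + \left(T + 5\right) = -2 + \left(5 + T\right) = 3 + T$)
$a = -10$ ($a = -15 + 5 = -10$)
$j{\left(B,J \right)} = -13 - \frac{B J}{4}$ ($j{\left(B,J \right)} = - \frac{B J + 52}{4} = - \frac{52 + B J}{4} = -13 - \frac{B J}{4}$)
$H{\left(V,y \right)} = 6 + \frac{V}{3}$ ($H{\left(V,y \right)} = 4 + \frac{\left(3 + V\right) - -3}{3} = 4 + \frac{\left(3 + V\right) + 3}{3} = 4 + \frac{6 + V}{3} = 4 + \left(2 + \frac{V}{3}\right) = 6 + \frac{V}{3}$)
$H{\left(a,46 \right)} - j{\left(K{\left(8 \right)},-102 \right)} = \left(6 + \frac{1}{3} \left(-10\right)\right) - \left(-13 - 2 \left(-102\right)\right) = \left(6 - \frac{10}{3}\right) - \left(-13 + 204\right) = \frac{8}{3} - 191 = - \frac{565}{3}$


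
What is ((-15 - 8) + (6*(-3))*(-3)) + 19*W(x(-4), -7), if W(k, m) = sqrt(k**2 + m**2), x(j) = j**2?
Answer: 31 + 19*sqrt(305) ≈ 362.82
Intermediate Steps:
((-15 - 8) + (6*(-3))*(-3)) + 19*W(x(-4), -7) = ((-15 - 8) + (6*(-3))*(-3)) + 19*sqrt(((-4)**2)**2 + (-7)**2) = (-23 - 18*(-3)) + 19*sqrt(16**2 + 49) = (-23 + 54) + 19*sqrt(256 + 49) = 31 + 19*sqrt(305)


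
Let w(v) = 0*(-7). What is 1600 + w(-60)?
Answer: 1600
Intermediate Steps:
w(v) = 0
1600 + w(-60) = 1600 + 0 = 1600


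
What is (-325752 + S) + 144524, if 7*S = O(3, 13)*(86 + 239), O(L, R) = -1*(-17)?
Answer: -1263071/7 ≈ -1.8044e+5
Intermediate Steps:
O(L, R) = 17
S = 5525/7 (S = (17*(86 + 239))/7 = (17*325)/7 = (⅐)*5525 = 5525/7 ≈ 789.29)
(-325752 + S) + 144524 = (-325752 + 5525/7) + 144524 = -2274739/7 + 144524 = -1263071/7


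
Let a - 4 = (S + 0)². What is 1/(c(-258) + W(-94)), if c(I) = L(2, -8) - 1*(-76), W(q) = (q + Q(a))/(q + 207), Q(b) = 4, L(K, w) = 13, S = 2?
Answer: 113/9967 ≈ 0.011337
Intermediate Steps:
a = 8 (a = 4 + (2 + 0)² = 4 + 2² = 4 + 4 = 8)
W(q) = (4 + q)/(207 + q) (W(q) = (q + 4)/(q + 207) = (4 + q)/(207 + q))
c(I) = 89 (c(I) = 13 - 1*(-76) = 13 + 76 = 89)
1/(c(-258) + W(-94)) = 1/(89 + (4 - 94)/(207 - 94)) = 1/(89 - 90/113) = 1/(9967/113) = 113/9967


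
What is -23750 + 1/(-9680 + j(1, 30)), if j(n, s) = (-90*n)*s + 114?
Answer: -291317501/12266 ≈ -23750.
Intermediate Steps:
j(n, s) = 114 - 90*n*s (j(n, s) = -90*n*s + 114 = 114 - 90*n*s)
-23750 + 1/(-9680 + j(1, 30)) = -23750 + 1/(-9680 + (114 - 90*1*30)) = -23750 + 1/(-9680 + (114 - 2700)) = -23750 + 1/(-9680 - 2586) = -23750 + 1/(-12266) = -23750 - 1/12266 = -291317501/12266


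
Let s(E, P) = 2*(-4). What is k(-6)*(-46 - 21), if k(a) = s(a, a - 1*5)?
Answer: 536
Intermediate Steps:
s(E, P) = -8
k(a) = -8
k(-6)*(-46 - 21) = -8*(-46 - 21) = -8*(-67) = 536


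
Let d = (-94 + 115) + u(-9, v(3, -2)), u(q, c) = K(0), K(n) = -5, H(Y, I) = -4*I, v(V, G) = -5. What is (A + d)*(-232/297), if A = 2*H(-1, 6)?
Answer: 7424/297 ≈ 24.997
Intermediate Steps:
u(q, c) = -5
A = -48 (A = 2*(-4*6) = 2*(-24) = -48)
d = 16 (d = (-94 + 115) - 5 = 21 - 5 = 16)
(A + d)*(-232/297) = (-48 + 16)*(-232/297) = -(-7424)/297 = -32*(-232/297) = 7424/297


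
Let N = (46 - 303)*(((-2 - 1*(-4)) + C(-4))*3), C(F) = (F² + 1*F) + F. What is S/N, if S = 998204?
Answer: -499102/3855 ≈ -129.47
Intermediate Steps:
C(F) = F² + 2*F (C(F) = (F² + F) + F = (F + F²) + F = F² + 2*F)
N = -7710 (N = (46 - 303)*(((-2 - 1*(-4)) - 4*(2 - 4))*3) = -257*((-2 + 4) - 4*(-2))*3 = -257*(2 + 8)*3 = -2570*3 = -257*30 = -7710)
S/N = 998204/(-7710) = 998204*(-1/7710) = -499102/3855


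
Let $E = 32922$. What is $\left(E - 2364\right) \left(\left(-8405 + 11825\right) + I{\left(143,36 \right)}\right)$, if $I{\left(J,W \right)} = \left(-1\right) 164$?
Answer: $99496848$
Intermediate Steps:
$I{\left(J,W \right)} = -164$
$\left(E - 2364\right) \left(\left(-8405 + 11825\right) + I{\left(143,36 \right)}\right) = \left(32922 - 2364\right) \left(\left(-8405 + 11825\right) - 164\right) = \left(32922 - 2364\right) \left(3420 - 164\right) = 30558 \cdot 3256 = 99496848$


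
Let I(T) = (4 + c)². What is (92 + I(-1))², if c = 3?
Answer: 19881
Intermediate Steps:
I(T) = 49 (I(T) = (4 + 3)² = 7² = 49)
(92 + I(-1))² = (92 + 49)² = 141² = 19881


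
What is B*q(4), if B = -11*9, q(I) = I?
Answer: -396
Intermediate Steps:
B = -99
B*q(4) = -99*4 = -396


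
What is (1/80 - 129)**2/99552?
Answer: 6263633/37478400 ≈ 0.16713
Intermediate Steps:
(1/80 - 129)**2/99552 = (1/80 - 129)**2*(1/99552) = (-10319/80)**2*(1/99552) = (106481761/6400)*(1/99552) = 6263633/37478400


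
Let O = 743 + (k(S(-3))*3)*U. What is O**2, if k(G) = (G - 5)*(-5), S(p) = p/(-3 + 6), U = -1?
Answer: 426409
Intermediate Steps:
S(p) = p/3
k(G) = 25 - 5*G (k(G) = (-5 + G)*(-5) = 25 - 5*G)
O = 653 (O = 743 + ((25 - 5*(-3)/3)*3)*(-1) = 743 + ((25 - 5*(-1))*3)*(-1) = 743 + ((25 + 5)*3)*(-1) = 743 + (30*3)*(-1) = 743 + 90*(-1) = 743 - 90 = 653)
O**2 = 653**2 = 426409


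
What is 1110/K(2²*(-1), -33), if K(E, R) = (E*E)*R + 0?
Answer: -185/88 ≈ -2.1023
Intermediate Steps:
K(E, R) = R*E² (K(E, R) = E²*R + 0 = R*E² + 0 = R*E²)
1110/K(2²*(-1), -33) = 1110/((-33*(2²*(-1))²)) = 1110/((-33*(4*(-1))²)) = 1110/((-33*(-4)²)) = 1110/((-33*16)) = 1110/(-528) = 1110*(-1/528) = -185/88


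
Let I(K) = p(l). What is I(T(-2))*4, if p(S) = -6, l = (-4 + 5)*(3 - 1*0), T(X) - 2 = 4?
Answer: -24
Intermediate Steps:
T(X) = 6 (T(X) = 2 + 4 = 6)
l = 3 (l = 1*(3 + 0) = 1*3 = 3)
I(K) = -6
I(T(-2))*4 = -6*4 = -24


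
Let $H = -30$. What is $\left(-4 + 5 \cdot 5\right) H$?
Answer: $-630$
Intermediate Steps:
$\left(-4 + 5 \cdot 5\right) H = \left(-4 + 5 \cdot 5\right) \left(-30\right) = \left(-4 + 25\right) \left(-30\right) = 21 \left(-30\right) = -630$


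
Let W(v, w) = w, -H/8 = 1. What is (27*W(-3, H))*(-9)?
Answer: 1944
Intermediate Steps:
H = -8 (H = -8*1 = -8)
(27*W(-3, H))*(-9) = (27*(-8))*(-9) = -216*(-9) = 1944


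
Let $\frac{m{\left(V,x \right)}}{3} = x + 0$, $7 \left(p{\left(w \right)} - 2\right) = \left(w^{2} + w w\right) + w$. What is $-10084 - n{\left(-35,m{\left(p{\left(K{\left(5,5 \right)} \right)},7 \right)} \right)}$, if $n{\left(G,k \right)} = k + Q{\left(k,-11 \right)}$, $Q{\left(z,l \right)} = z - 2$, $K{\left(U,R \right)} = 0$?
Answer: $-10124$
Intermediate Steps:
$Q{\left(z,l \right)} = -2 + z$ ($Q{\left(z,l \right)} = z - 2 = -2 + z$)
$p{\left(w \right)} = 2 + \frac{w}{7} + \frac{2 w^{2}}{7}$ ($p{\left(w \right)} = 2 + \frac{\left(w^{2} + w w\right) + w}{7} = 2 + \frac{\left(w^{2} + w^{2}\right) + w}{7} = 2 + \frac{2 w^{2} + w}{7} = 2 + \frac{w + 2 w^{2}}{7} = 2 + \left(\frac{w}{7} + \frac{2 w^{2}}{7}\right) = 2 + \frac{w}{7} + \frac{2 w^{2}}{7}$)
$m{\left(V,x \right)} = 3 x$ ($m{\left(V,x \right)} = 3 \left(x + 0\right) = 3 x$)
$n{\left(G,k \right)} = -2 + 2 k$ ($n{\left(G,k \right)} = k + \left(-2 + k\right) = -2 + 2 k$)
$-10084 - n{\left(-35,m{\left(p{\left(K{\left(5,5 \right)} \right)},7 \right)} \right)} = -10084 - \left(-2 + 2 \cdot 3 \cdot 7\right) = -10084 - \left(-2 + 2 \cdot 21\right) = -10084 - \left(-2 + 42\right) = -10084 - 40 = -10124$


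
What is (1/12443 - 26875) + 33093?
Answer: 77370575/12443 ≈ 6218.0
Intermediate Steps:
(1/12443 - 26875) + 33093 = -334405624/12443 + 33093 = 77370575/12443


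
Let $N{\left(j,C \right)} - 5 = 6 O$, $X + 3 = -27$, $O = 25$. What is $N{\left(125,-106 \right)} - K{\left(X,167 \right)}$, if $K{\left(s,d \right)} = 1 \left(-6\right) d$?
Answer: $1157$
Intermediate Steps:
$X = -30$ ($X = -3 - 27 = -30$)
$K{\left(s,d \right)} = - 6 d$
$N{\left(j,C \right)} = 155$ ($N{\left(j,C \right)} = 5 + 6 \cdot 25 = 5 + 150 = 155$)
$N{\left(125,-106 \right)} - K{\left(X,167 \right)} = 155 - \left(-6\right) 167 = 155 - -1002 = 155 + 1002 = 1157$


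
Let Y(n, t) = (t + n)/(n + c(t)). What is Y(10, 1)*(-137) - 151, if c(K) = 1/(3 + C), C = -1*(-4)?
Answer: -21270/71 ≈ -299.58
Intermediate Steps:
C = 4
c(K) = ⅐ (c(K) = 1/(3 + 4) = 1/7 = ⅐)
Y(n, t) = (n + t)/(⅐ + n) (Y(n, t) = (t + n)/(n + ⅐) = (n + t)/(⅐ + n))
Y(10, 1)*(-137) - 151 = (7*(10 + 1)/(1 + 7*10))*(-137) - 151 = (7*11/(1 + 70))*(-137) - 151 = (7*11/71)*(-137) - 151 = (7*(1/71)*11)*(-137) - 151 = (77/71)*(-137) - 151 = -10549/71 - 151 = -21270/71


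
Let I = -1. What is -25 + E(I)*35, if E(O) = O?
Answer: -60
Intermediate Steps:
-25 + E(I)*35 = -25 - 1*35 = -25 - 35 = -60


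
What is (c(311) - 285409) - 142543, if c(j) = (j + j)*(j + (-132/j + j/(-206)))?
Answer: -24278443/103 ≈ -2.3571e+5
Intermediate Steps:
c(j) = 2*j*(-132/j + 205*j/206) (c(j) = (2*j)*(j + (-132/j + j*(-1/206))) = (2*j)*(j + (-132/j - j/206)) = (2*j)*(-132/j + 205*j/206) = 2*j*(-132/j + 205*j/206))
(c(311) - 285409) - 142543 = ((-264 + (205/103)*311**2) - 285409) - 142543 = ((-264 + (205/103)*96721) - 285409) - 142543 = ((-264 + 19827805/103) - 285409) - 142543 = (19800613/103 - 285409) - 142543 = -9596514/103 - 142543 = -24278443/103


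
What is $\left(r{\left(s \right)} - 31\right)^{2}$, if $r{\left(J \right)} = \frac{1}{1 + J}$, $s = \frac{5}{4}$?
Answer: $\frac{75625}{81} \approx 933.64$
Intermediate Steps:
$s = \frac{5}{4}$ ($s = 5 \cdot \frac{1}{4} = \frac{5}{4} \approx 1.25$)
$\left(r{\left(s \right)} - 31\right)^{2} = \left(\frac{1}{1 + \frac{5}{4}} - 31\right)^{2} = \left(\frac{1}{\frac{9}{4}} - 31\right)^{2} = \left(\frac{4}{9} - 31\right)^{2} = \left(- \frac{275}{9}\right)^{2} = \frac{75625}{81}$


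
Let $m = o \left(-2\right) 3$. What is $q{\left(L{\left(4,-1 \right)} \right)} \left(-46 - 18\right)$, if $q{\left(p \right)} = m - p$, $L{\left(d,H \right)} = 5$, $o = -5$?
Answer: $-1600$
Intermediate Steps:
$m = 30$ ($m = \left(-5\right) \left(-2\right) 3 = 10 \cdot 3 = 30$)
$q{\left(p \right)} = 30 - p$
$q{\left(L{\left(4,-1 \right)} \right)} \left(-46 - 18\right) = \left(30 - 5\right) \left(-46 - 18\right) = \left(30 - 5\right) \left(-64\right) = 25 \left(-64\right) = -1600$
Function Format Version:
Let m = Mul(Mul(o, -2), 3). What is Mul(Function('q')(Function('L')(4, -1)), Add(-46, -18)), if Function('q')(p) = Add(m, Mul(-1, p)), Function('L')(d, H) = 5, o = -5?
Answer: -1600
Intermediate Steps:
m = 30 (m = Mul(Mul(-5, -2), 3) = Mul(10, 3) = 30)
Function('q')(p) = Add(30, Mul(-1, p))
Mul(Function('q')(Function('L')(4, -1)), Add(-46, -18)) = Mul(Add(30, Mul(-1, 5)), Add(-46, -18)) = Mul(Add(30, -5), -64) = Mul(25, -64) = -1600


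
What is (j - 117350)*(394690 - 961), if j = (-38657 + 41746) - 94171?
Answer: -82065722928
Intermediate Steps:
j = -91082 (j = 3089 - 94171 = -91082)
(j - 117350)*(394690 - 961) = (-91082 - 117350)*(394690 - 961) = -208432*393729 = -82065722928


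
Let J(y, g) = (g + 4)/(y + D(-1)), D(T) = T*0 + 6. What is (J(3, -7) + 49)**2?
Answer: 21316/9 ≈ 2368.4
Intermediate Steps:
D(T) = 6 (D(T) = 0 + 6 = 6)
J(y, g) = (4 + g)/(6 + y) (J(y, g) = (g + 4)/(y + 6) = (4 + g)/(6 + y))
(J(3, -7) + 49)**2 = ((4 - 7)/(6 + 3) + 49)**2 = (-3/9 + 49)**2 = ((1/9)*(-3) + 49)**2 = (-1/3 + 49)**2 = (146/3)**2 = 21316/9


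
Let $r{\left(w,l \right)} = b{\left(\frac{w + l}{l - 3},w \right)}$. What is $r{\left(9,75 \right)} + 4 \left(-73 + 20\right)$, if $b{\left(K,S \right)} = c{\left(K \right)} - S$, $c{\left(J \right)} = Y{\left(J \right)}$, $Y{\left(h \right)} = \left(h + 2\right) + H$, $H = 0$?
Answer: $- \frac{1307}{6} \approx -217.83$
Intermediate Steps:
$Y{\left(h \right)} = 2 + h$ ($Y{\left(h \right)} = \left(h + 2\right) + 0 = \left(2 + h\right) + 0 = 2 + h$)
$c{\left(J \right)} = 2 + J$
$b{\left(K,S \right)} = 2 + K - S$ ($b{\left(K,S \right)} = \left(2 + K\right) - S = 2 + K - S$)
$r{\left(w,l \right)} = 2 - w + \frac{l + w}{-3 + l}$ ($r{\left(w,l \right)} = 2 + \frac{w + l}{l - 3} - w = 2 + \frac{l + w}{-3 + l} - w = 2 - w + \frac{l + w}{-3 + l}$)
$r{\left(9,75 \right)} + 4 \left(-73 + 20\right) = \frac{75 + 9 + \left(-3 + 75\right) \left(2 - 9\right)}{-3 + 75} + 4 \left(-73 + 20\right) = \frac{75 + 9 + 72 \left(2 - 9\right)}{72} + 4 \left(-53\right) = \frac{75 + 9 + 72 \left(-7\right)}{72} - 212 = \frac{75 + 9 - 504}{72} - 212 = \frac{1}{72} \left(-420\right) - 212 = - \frac{35}{6} - 212 = - \frac{1307}{6}$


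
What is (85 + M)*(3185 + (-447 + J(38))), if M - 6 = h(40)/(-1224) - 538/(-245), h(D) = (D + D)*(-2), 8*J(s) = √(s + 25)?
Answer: 9578479562/37485 + 3498349*√7/99960 ≈ 2.5562e+5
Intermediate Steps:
J(s) = √(25 + s)/8 (J(s) = √(s + 25)/8 = √(25 + s)/8)
h(D) = -4*D (h(D) = (2*D)*(-2) = -4*D)
M = 312124/37485 (M = 6 + (-4*40/(-1224) - 538/(-245)) = 6 + (-160*(-1/1224) - 538*(-1/245)) = 6 + (20/153 + 538/245) = 6 + 87214/37485 = 312124/37485 ≈ 8.3266)
(85 + M)*(3185 + (-447 + J(38))) = (85 + 312124/37485)*(3185 + (-447 + √(25 + 38)/8)) = 3498349*(3185 + (-447 + √63/8))/37485 = 3498349*(3185 + (-447 + (3*√7)/8))/37485 = 3498349*(3185 + (-447 + 3*√7/8))/37485 = 3498349*(2738 + 3*√7/8)/37485 = 9578479562/37485 + 3498349*√7/99960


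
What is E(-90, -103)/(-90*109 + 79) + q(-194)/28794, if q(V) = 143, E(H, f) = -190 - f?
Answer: 3896611/280194414 ≈ 0.013907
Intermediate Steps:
E(-90, -103)/(-90*109 + 79) + q(-194)/28794 = (-190 - 1*(-103))/(-90*109 + 79) + 143/28794 = (-190 + 103)/(-9810 + 79) + 143*(1/28794) = -87/(-9731) + 143/28794 = -87*(-1/9731) + 143/28794 = 87/9731 + 143/28794 = 3896611/280194414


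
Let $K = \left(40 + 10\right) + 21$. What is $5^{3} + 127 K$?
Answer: $9142$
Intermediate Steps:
$K = 71$ ($K = 50 + 21 = 71$)
$5^{3} + 127 K = 5^{3} + 127 \cdot 71 = 125 + 9017 = 9142$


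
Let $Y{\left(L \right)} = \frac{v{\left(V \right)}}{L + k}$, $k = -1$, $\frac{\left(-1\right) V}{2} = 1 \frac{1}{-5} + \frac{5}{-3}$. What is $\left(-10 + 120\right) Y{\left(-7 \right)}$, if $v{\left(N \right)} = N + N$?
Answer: $- \frac{308}{3} \approx -102.67$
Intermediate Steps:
$V = \frac{56}{15}$ ($V = - 2 \left(1 \frac{1}{-5} + \frac{5}{-3}\right) = - 2 \left(1 \left(- \frac{1}{5}\right) + 5 \left(- \frac{1}{3}\right)\right) = - 2 \left(- \frac{1}{5} - \frac{5}{3}\right) = \left(-2\right) \left(- \frac{28}{15}\right) = \frac{56}{15} \approx 3.7333$)
$v{\left(N \right)} = 2 N$
$Y{\left(L \right)} = \frac{112}{15 \left(-1 + L\right)}$ ($Y{\left(L \right)} = \frac{2 \cdot \frac{56}{15}}{L - 1} = \frac{112}{15 \left(-1 + L\right)}$)
$\left(-10 + 120\right) Y{\left(-7 \right)} = \left(-10 + 120\right) \frac{112}{15 \left(-1 - 7\right)} = 110 \frac{112}{15 \left(-8\right)} = 110 \cdot \frac{112}{15} \left(- \frac{1}{8}\right) = 110 \left(- \frac{14}{15}\right) = - \frac{308}{3}$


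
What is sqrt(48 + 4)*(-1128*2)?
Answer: -4512*sqrt(13) ≈ -16268.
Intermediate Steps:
sqrt(48 + 4)*(-1128*2) = sqrt(52)*(-2256) = (2*sqrt(13))*(-2256) = -4512*sqrt(13)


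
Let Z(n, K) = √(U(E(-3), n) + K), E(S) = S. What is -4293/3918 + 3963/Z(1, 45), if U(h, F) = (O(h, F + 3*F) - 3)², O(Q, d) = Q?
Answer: 1720933/3918 ≈ 439.24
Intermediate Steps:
U(h, F) = (-3 + h)² (U(h, F) = (h - 3)² = (-3 + h)²)
Z(n, K) = √(36 + K) (Z(n, K) = √((-3 - 3)² + K) = √((-6)² + K) = √(36 + K))
-4293/3918 + 3963/Z(1, 45) = -4293/3918 + 3963/(√(36 + 45)) = -4293*1/3918 + 3963/(√81) = -1431/1306 + 3963/9 = -1431/1306 + 3963*(⅑) = -1431/1306 + 1321/3 = 1720933/3918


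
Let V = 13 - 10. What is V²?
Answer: 9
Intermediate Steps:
V = 3
V² = 3² = 9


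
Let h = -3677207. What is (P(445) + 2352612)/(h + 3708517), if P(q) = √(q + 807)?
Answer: 1176306/15655 + √313/15655 ≈ 75.141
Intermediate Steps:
P(q) = √(807 + q)
(P(445) + 2352612)/(h + 3708517) = (√(807 + 445) + 2352612)/(-3677207 + 3708517) = (√1252 + 2352612)/31310 = (2*√313 + 2352612)*(1/31310) = (2352612 + 2*√313)*(1/31310) = 1176306/15655 + √313/15655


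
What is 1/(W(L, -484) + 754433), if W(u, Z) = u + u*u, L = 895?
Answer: 1/1556353 ≈ 6.4253e-7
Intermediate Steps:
W(u, Z) = u + u**2
1/(W(L, -484) + 754433) = 1/(895*(1 + 895) + 754433) = 1/(895*896 + 754433) = 1/(801920 + 754433) = 1/1556353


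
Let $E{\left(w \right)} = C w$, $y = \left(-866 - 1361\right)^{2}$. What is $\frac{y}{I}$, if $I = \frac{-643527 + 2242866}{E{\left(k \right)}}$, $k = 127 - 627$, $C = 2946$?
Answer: $- \frac{2435128739000}{533113} \approx -4.5678 \cdot 10^{6}$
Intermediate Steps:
$k = -500$ ($k = 127 - 627 = -500$)
$y = 4959529$ ($y = \left(-2227\right)^{2} = 4959529$)
$E{\left(w \right)} = 2946 w$
$I = - \frac{533113}{491000}$ ($I = \frac{-643527 + 2242866}{2946 \left(-500\right)} = \frac{1599339}{-1473000} = 1599339 \left(- \frac{1}{1473000}\right) = - \frac{533113}{491000} \approx -1.0858$)
$\frac{y}{I} = \frac{4959529}{- \frac{533113}{491000}} = 4959529 \left(- \frac{491000}{533113}\right) = - \frac{2435128739000}{533113}$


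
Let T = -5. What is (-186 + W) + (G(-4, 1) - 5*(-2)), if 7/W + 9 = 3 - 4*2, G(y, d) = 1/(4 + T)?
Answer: -355/2 ≈ -177.50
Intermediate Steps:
G(y, d) = -1 (G(y, d) = 1/(4 - 5) = 1/(-1) = -1)
W = -1/2 (W = 7/(-9 + (3 - 4*2)) = 7/(-9 + (3 - 8)) = 7/(-9 - 5) = 7/(-14) = 7*(-1/14) = -1/2 ≈ -0.50000)
(-186 + W) + (G(-4, 1) - 5*(-2)) = (-186 - 1/2) + (-1 - 5*(-2)) = -373/2 + (-1 + 10) = -373/2 + 9 = -355/2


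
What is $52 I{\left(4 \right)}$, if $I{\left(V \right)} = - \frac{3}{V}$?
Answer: $-39$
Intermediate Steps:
$52 I{\left(4 \right)} = 52 \left(- \frac{3}{4}\right) = -39$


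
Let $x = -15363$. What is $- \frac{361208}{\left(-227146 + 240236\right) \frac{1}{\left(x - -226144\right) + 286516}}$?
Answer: $- \frac{89813827388}{6545} \approx -1.3723 \cdot 10^{7}$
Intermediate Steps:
$- \frac{361208}{\left(-227146 + 240236\right) \frac{1}{\left(x - -226144\right) + 286516}} = - \frac{361208}{\left(-227146 + 240236\right) \frac{1}{\left(-15363 - -226144\right) + 286516}} = - \frac{361208}{13090 \frac{1}{\left(-15363 + 226144\right) + 286516}} = - \frac{361208}{13090 \frac{1}{210781 + 286516}} = - \frac{361208}{13090 \cdot \frac{1}{497297}} = - \frac{361208}{\frac{13090}{497297}} = \left(-361208\right) \frac{497297}{13090} = - \frac{89813827388}{6545}$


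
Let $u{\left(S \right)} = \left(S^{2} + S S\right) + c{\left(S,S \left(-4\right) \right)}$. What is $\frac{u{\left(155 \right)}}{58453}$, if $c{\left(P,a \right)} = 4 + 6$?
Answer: $\frac{48060}{58453} \approx 0.8222$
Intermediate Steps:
$c{\left(P,a \right)} = 10$
$u{\left(S \right)} = 10 + 2 S^{2}$ ($u{\left(S \right)} = \left(S^{2} + S S\right) + 10 = \left(S^{2} + S^{2}\right) + 10 = 2 S^{2} + 10 = 10 + 2 S^{2}$)
$\frac{u{\left(155 \right)}}{58453} = \frac{10 + 2 \cdot 155^{2}}{58453} = \left(10 + 2 \cdot 24025\right) \frac{1}{58453} = \left(10 + 48050\right) \frac{1}{58453} = 48060 \cdot \frac{1}{58453} = \frac{48060}{58453}$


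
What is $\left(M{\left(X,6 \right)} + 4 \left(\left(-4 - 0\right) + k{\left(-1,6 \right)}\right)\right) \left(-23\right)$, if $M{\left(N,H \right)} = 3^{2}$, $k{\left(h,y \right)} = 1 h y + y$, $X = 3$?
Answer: $161$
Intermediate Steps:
$k{\left(h,y \right)} = y + h y$ ($k{\left(h,y \right)} = h y + y = y + h y$)
$M{\left(N,H \right)} = 9$
$\left(M{\left(X,6 \right)} + 4 \left(\left(-4 - 0\right) + k{\left(-1,6 \right)}\right)\right) \left(-23\right) = \left(9 + 4 \left(\left(-4 - 0\right) + 6 \left(1 - 1\right)\right)\right) \left(-23\right) = \left(9 + 4 \left(\left(-4 + 0\right) + 6 \cdot 0\right)\right) \left(-23\right) = \left(9 + 4 \left(-4 + 0\right)\right) \left(-23\right) = \left(9 + 4 \left(-4\right)\right) \left(-23\right) = \left(9 - 16\right) \left(-23\right) = \left(-7\right) \left(-23\right) = 161$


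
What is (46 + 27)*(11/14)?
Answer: 803/14 ≈ 57.357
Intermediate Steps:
(46 + 27)*(11/14) = 73*(11*(1/14)) = 73*(11/14) = 803/14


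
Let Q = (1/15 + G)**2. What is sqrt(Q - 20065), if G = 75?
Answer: I*sqrt(3246749)/15 ≈ 120.12*I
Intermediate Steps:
Q = 1267876/225 (Q = (1/15 + 75)**2 = (1126/15)**2 = 1267876/225 ≈ 5635.0)
sqrt(Q - 20065) = sqrt(1267876/225 - 20065) = sqrt(-3246749/225) = I*sqrt(3246749)/15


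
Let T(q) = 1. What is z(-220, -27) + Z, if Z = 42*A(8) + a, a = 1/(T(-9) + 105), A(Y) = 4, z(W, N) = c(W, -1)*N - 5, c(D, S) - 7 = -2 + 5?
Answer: -11341/106 ≈ -106.99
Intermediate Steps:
c(D, S) = 10 (c(D, S) = 7 + (-2 + 5) = 7 + 3 = 10)
z(W, N) = -5 + 10*N (z(W, N) = 10*N - 5 = -5 + 10*N)
a = 1/106 (a = 1/(1 + 105) = 1/106 ≈ 0.0094340)
Z = 17809/106 (Z = 42*4 + 1/106 = 168 + 1/106 = 17809/106 ≈ 168.01)
z(-220, -27) + Z = (-5 + 10*(-27)) + 17809/106 = (-5 - 270) + 17809/106 = -275 + 17809/106 = -11341/106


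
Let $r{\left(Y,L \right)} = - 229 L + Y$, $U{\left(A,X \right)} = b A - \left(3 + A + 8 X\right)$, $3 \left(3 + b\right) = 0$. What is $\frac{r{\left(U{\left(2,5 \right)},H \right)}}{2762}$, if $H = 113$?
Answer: $- \frac{12964}{1381} \approx -9.3874$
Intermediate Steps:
$b = -3$ ($b = -3 + \frac{1}{3} \cdot 0 = -3 + 0 = -3$)
$U{\left(A,X \right)} = -3 - 8 X - 4 A$ ($U{\left(A,X \right)} = - 3 A - \left(3 + A + 8 X\right) = -3 - 8 X - 4 A$)
$r{\left(Y,L \right)} = Y - 229 L$
$\frac{r{\left(U{\left(2,5 \right)},H \right)}}{2762} = \frac{\left(-3 - 40 - 8\right) - 25877}{2762} = \left(\left(-3 - 40 - 8\right) - 25877\right) \frac{1}{2762} = \left(-51 - 25877\right) \frac{1}{2762} = \left(-25928\right) \frac{1}{2762} = - \frac{12964}{1381}$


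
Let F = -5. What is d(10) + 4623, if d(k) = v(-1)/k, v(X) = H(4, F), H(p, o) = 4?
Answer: 23117/5 ≈ 4623.4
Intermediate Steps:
v(X) = 4
d(k) = 4/k
d(10) + 4623 = 4/10 + 4623 = 4*(⅒) + 4623 = ⅖ + 4623 = 23117/5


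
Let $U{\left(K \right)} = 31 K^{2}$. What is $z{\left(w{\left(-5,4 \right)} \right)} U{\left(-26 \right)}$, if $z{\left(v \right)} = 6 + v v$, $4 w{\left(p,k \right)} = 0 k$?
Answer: $125736$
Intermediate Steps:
$w{\left(p,k \right)} = 0$ ($w{\left(p,k \right)} = \frac{0 k}{4} = \frac{1}{4} \cdot 0 = 0$)
$z{\left(v \right)} = 6 + v^{2}$
$z{\left(w{\left(-5,4 \right)} \right)} U{\left(-26 \right)} = \left(6 + 0^{2}\right) 31 \left(-26\right)^{2} = \left(6 + 0\right) 31 \cdot 676 = 6 \cdot 20956 = 125736$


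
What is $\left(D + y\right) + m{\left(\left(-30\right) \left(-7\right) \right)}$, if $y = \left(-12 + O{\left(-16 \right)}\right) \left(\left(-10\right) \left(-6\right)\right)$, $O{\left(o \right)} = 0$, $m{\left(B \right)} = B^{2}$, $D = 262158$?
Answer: $305538$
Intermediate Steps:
$y = -720$ ($y = \left(-12 + 0\right) \left(\left(-10\right) \left(-6\right)\right) = \left(-12\right) 60 = -720$)
$\left(D + y\right) + m{\left(\left(-30\right) \left(-7\right) \right)} = \left(262158 - 720\right) + \left(\left(-30\right) \left(-7\right)\right)^{2} = 261438 + 210^{2} = 261438 + 44100 = 305538$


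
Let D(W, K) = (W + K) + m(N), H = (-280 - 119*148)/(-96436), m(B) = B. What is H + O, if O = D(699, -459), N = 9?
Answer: 6007614/24109 ≈ 249.19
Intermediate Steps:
H = 4473/24109 (H = (-280 - 17612)*(-1/96436) = -17892*(-1/96436) = 4473/24109 ≈ 0.18553)
D(W, K) = 9 + K + W (D(W, K) = (W + K) + 9 = (K + W) + 9 = 9 + K + W)
O = 249 (O = 9 - 459 + 699 = 249)
H + O = 4473/24109 + 249 = 6007614/24109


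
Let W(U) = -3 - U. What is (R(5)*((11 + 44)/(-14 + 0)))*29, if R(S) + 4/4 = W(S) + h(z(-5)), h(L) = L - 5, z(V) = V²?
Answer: -17545/14 ≈ -1253.2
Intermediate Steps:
h(L) = -5 + L
R(S) = 16 - S (R(S) = -1 + ((-3 - S) + (-5 + (-5)²)) = -1 + ((-3 - S) + (-5 + 25)) = -1 + ((-3 - S) + 20) = -1 + (17 - S) = 16 - S)
(R(5)*((11 + 44)/(-14 + 0)))*29 = ((16 - 1*5)*((11 + 44)/(-14 + 0)))*29 = ((16 - 5)*(55/(-14)))*29 = (11*(55*(-1/14)))*29 = (11*(-55/14))*29 = -605/14*29 = -17545/14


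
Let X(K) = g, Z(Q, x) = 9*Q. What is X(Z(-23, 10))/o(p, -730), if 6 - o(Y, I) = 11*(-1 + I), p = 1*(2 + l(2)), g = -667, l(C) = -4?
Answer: -667/8047 ≈ -0.082888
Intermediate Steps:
p = -2 (p = 1*(2 - 4) = 1*(-2) = -2)
o(Y, I) = 17 - 11*I (o(Y, I) = 6 - 11*(-1 + I) = 6 - (-11 + 11*I) = 6 + (11 - 11*I) = 17 - 11*I)
X(K) = -667
X(Z(-23, 10))/o(p, -730) = -667/(17 - 11*(-730)) = -667/(17 + 8030) = -667/8047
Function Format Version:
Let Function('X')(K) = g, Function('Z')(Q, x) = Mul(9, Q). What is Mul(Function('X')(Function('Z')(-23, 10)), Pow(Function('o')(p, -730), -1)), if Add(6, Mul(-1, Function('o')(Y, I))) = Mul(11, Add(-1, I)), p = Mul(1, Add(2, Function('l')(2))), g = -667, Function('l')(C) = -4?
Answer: Rational(-667, 8047) ≈ -0.082888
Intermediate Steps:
p = -2 (p = Mul(1, Add(2, -4)) = Mul(1, -2) = -2)
Function('o')(Y, I) = Add(17, Mul(-11, I)) (Function('o')(Y, I) = Add(6, Mul(-1, Mul(11, Add(-1, I)))) = Add(6, Mul(-1, Add(-11, Mul(11, I)))) = Add(6, Add(11, Mul(-11, I))) = Add(17, Mul(-11, I)))
Function('X')(K) = -667
Mul(Function('X')(Function('Z')(-23, 10)), Pow(Function('o')(p, -730), -1)) = Mul(-667, Pow(Add(17, Mul(-11, -730)), -1)) = Mul(-667, Pow(Add(17, 8030), -1)) = Mul(-667, Pow(8047, -1)) = Mul(-667, Rational(1, 8047)) = Rational(-667, 8047)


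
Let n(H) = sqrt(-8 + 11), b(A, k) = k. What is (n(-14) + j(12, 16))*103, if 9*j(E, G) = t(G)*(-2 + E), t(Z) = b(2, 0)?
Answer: 103*sqrt(3) ≈ 178.40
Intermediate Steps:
t(Z) = 0
j(E, G) = 0 (j(E, G) = (0*(-2 + E))/9 = (1/9)*0 = 0)
n(H) = sqrt(3)
(n(-14) + j(12, 16))*103 = (sqrt(3) + 0)*103 = sqrt(3)*103 = 103*sqrt(3)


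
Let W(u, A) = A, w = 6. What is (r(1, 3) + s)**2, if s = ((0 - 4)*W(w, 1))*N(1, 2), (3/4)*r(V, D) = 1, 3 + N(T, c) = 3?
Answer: 16/9 ≈ 1.7778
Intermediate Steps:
N(T, c) = 0 (N(T, c) = -3 + 3 = 0)
r(V, D) = 4/3 (r(V, D) = (4/3)*1 = 4/3)
s = 0 (s = ((0 - 4)*1)*0 = -4*1*0 = -4*0 = 0)
(r(1, 3) + s)**2 = (4/3 + 0)**2 = (4/3)**2 = 16/9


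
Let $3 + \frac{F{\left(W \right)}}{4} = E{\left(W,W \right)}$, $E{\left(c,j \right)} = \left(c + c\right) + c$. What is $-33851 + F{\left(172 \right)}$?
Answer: $-31799$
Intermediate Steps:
$E{\left(c,j \right)} = 3 c$ ($E{\left(c,j \right)} = 2 c + c = 3 c$)
$F{\left(W \right)} = -12 + 12 W$ ($F{\left(W \right)} = -12 + 4 \cdot 3 W = -12 + 12 W$)
$-33851 + F{\left(172 \right)} = -33851 + \left(-12 + 12 \cdot 172\right) = -33851 + \left(-12 + 2064\right) = -33851 + 2052 = -31799$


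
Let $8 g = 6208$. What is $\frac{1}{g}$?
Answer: $\frac{1}{776} \approx 0.0012887$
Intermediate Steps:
$g = 776$ ($g = \frac{1}{8} \cdot 6208 = 776$)
$\frac{1}{g} = \frac{1}{776}$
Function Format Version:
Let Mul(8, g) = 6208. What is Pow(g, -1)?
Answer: Rational(1, 776) ≈ 0.0012887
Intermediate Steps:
g = 776 (g = Mul(Rational(1, 8), 6208) = 776)
Pow(g, -1) = Pow(776, -1) = Rational(1, 776)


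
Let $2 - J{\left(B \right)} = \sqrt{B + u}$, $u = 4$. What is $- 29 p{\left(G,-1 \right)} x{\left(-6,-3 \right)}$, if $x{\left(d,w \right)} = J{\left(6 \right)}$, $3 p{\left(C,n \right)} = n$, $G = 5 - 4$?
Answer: $\frac{58}{3} - \frac{29 \sqrt{10}}{3} \approx -11.235$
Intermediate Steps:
$G = 1$
$p{\left(C,n \right)} = \frac{n}{3}$
$J{\left(B \right)} = 2 - \sqrt{4 + B}$ ($J{\left(B \right)} = 2 - \sqrt{B + 4} = 2 - \sqrt{4 + B}$)
$x{\left(d,w \right)} = 2 - \sqrt{10}$ ($x{\left(d,w \right)} = 2 - \sqrt{4 + 6} = 2 - \sqrt{10}$)
$- 29 p{\left(G,-1 \right)} x{\left(-6,-3 \right)} = - 29 \cdot \frac{1}{3} \left(-1\right) \left(2 - \sqrt{10}\right) = \left(-29\right) \left(- \frac{1}{3}\right) \left(2 - \sqrt{10}\right) = \frac{29 \left(2 - \sqrt{10}\right)}{3} = \frac{58}{3} - \frac{29 \sqrt{10}}{3}$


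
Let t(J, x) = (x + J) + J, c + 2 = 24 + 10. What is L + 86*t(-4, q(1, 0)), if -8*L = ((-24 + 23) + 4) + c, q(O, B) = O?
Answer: -4851/8 ≈ -606.38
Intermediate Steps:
c = 32 (c = -2 + (24 + 10) = -2 + 34 = 32)
t(J, x) = x + 2*J (t(J, x) = (J + x) + J = x + 2*J)
L = -35/8 (L = -(((-24 + 23) + 4) + 32)/8 = -((-1 + 4) + 32)/8 = -(3 + 32)/8 = -⅛*35 = -35/8 ≈ -4.3750)
L + 86*t(-4, q(1, 0)) = -35/8 + 86*(1 + 2*(-4)) = -35/8 + 86*(1 - 8) = -35/8 + 86*(-7) = -35/8 - 602 = -4851/8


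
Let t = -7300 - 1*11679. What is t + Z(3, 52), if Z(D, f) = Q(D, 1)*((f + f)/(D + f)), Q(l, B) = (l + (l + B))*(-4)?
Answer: -1046757/55 ≈ -19032.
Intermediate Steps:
Q(l, B) = -8*l - 4*B (Q(l, B) = (l + (B + l))*(-4) = (B + 2*l)*(-4) = -8*l - 4*B)
t = -18979 (t = -7300 - 11679 = -18979)
Z(D, f) = 2*f*(-4 - 8*D)/(D + f) (Z(D, f) = (-8*D - 4*1)*((f + f)/(D + f)) = (-8*D - 4)*((2*f)/(D + f)) = (-4 - 8*D)*(2*f/(D + f)) = 2*f*(-4 - 8*D)/(D + f))
t + Z(3, 52) = -18979 - 8*52*(1 + 2*3)/(3 + 52) = -18979 - 8*52*(1 + 6)/55 = -18979 - 8*52*1/55*7 = -18979 - 2912/55 = -1046757/55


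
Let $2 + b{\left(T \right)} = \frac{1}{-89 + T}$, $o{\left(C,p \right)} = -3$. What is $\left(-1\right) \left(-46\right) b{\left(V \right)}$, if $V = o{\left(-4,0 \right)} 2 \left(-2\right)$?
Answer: $- \frac{7130}{77} \approx -92.597$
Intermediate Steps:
$V = 12$ ($V = \left(-3\right) 2 \left(-2\right) = \left(-6\right) \left(-2\right) = 12$)
$b{\left(T \right)} = -2 + \frac{1}{-89 + T}$
$\left(-1\right) \left(-46\right) b{\left(V \right)} = \left(-1\right) \left(-46\right) \frac{179 - 24}{-89 + 12} = 46 \frac{179 - 24}{-77} = 46 \left(\left(- \frac{1}{77}\right) 155\right) = 46 \left(- \frac{155}{77}\right) = - \frac{7130}{77}$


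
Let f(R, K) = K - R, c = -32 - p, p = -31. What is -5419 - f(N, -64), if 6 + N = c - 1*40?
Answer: -5402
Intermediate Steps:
c = -1 (c = -32 - 1*(-31) = -32 + 31 = -1)
N = -47 (N = -6 + (-1 - 1*40) = -6 + (-1 - 40) = -6 - 41 = -47)
-5419 - f(N, -64) = -5419 - (-64 - 1*(-47)) = -5419 - (-64 + 47) = -5419 - 1*(-17) = -5419 + 17 = -5402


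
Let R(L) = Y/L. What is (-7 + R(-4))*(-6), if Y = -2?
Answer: 39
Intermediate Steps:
R(L) = -2/L
(-7 + R(-4))*(-6) = (-7 - 2/(-4))*(-6) = (-7 - 2*(-¼))*(-6) = (-7 + ½)*(-6) = -13/2*(-6) = 39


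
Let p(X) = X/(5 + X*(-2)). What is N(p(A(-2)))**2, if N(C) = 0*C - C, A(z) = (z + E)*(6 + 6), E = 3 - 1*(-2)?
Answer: 1296/4489 ≈ 0.28871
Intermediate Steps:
E = 5 (E = 3 + 2 = 5)
A(z) = 60 + 12*z (A(z) = (z + 5)*(6 + 6) = (5 + z)*12 = 60 + 12*z)
p(X) = X/(5 - 2*X)
N(C) = -C (N(C) = 0 - C = -C)
N(p(A(-2)))**2 = (-(-1)*(60 + 12*(-2))/(-5 + 2*(60 + 12*(-2))))**2 = (-(-1)*(60 - 24)/(-5 + 2*(60 - 24)))**2 = (-(-1)*36/(-5 + 2*36))**2 = (-(-1)*36/(-5 + 72))**2 = (-(-1)*36/67)**2 = (-1*(-36/67))**2 = (36/67)**2 = 1296/4489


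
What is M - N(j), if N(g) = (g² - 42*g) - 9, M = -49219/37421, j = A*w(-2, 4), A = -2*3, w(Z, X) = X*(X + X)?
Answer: -1680963118/37421 ≈ -44920.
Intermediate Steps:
w(Z, X) = 2*X² (w(Z, X) = X*(2*X) = 2*X²)
A = -6
j = -192 (j = -12*4² = -12*16 = -6*32 = -192)
M = -49219/37421 (M = -49219*1/37421 = -49219/37421 ≈ -1.3153)
N(g) = -9 + g² - 42*g
M - N(j) = -49219/37421 - (-9 + (-192)² - 42*(-192)) = -49219/37421 - (-9 + 36864 + 8064) = -49219/37421 - 1*44919 = -49219/37421 - 44919 = -1680963118/37421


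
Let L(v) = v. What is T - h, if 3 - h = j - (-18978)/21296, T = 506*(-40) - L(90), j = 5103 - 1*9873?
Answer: -267287255/10648 ≈ -25102.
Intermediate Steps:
j = -4770 (j = 5103 - 9873 = -4770)
T = -20330 (T = 506*(-40) - 1*90 = -20240 - 90 = -20330)
h = 50813415/10648 (h = 3 - (-4770 - (-18978)/21296) = 3 - (-4770 - 1*(-9489/10648)) = 3 - (-4770 + 9489/10648) = 3 - 1*(-50781471/10648) = 3 + 50781471/10648 = 50813415/10648 ≈ 4772.1)
T - h = -20330 - 1*50813415/10648 = -20330 - 50813415/10648 = -267287255/10648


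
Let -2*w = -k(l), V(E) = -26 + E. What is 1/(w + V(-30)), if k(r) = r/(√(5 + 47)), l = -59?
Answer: -11648/648807 + 236*√13/648807 ≈ -0.016641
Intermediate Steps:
k(r) = r*√13/26 (k(r) = r/(√52) = r/((2*√13)) = r*(√13/26) = r*√13/26)
w = -59*√13/52 (w = -(-1)*(1/26)*(-59)*√13/2 = -(-1)*(-59*√13/26)/2 = -59*√13/52 ≈ -4.0909)
1/(w + V(-30)) = 1/(-59*√13/52 + (-26 - 30)) = 1/(-59*√13/52 - 56) = 1/(-56 - 59*√13/52)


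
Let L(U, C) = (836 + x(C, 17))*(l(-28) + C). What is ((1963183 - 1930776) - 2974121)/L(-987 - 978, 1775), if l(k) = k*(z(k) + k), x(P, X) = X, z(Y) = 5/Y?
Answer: -1470857/1093546 ≈ -1.3450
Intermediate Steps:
l(k) = k*(k + 5/k) (l(k) = k*(5/k + k) = k*(k + 5/k))
L(U, C) = 673017 + 853*C (L(U, C) = (836 + 17)*((5 + (-28)²) + C) = 853*((5 + 784) + C) = 853*(789 + C) = 673017 + 853*C)
((1963183 - 1930776) - 2974121)/L(-987 - 978, 1775) = ((1963183 - 1930776) - 2974121)/(673017 + 853*1775) = (32407 - 2974121)/(673017 + 1514075) = -2941714/2187092 = -2941714*1/2187092 = -1470857/1093546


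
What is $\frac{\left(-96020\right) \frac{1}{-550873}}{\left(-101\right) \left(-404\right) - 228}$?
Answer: $\frac{24005}{5588055712} \approx 4.2958 \cdot 10^{-6}$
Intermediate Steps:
$\frac{\left(-96020\right) \frac{1}{-550873}}{\left(-101\right) \left(-404\right) - 228} = \frac{\left(-96020\right) \left(- \frac{1}{550873}\right)}{40804 - 228} = \frac{96020}{550873 \cdot 40576} = \frac{96020}{550873} \cdot \frac{1}{40576} = \frac{24005}{5588055712}$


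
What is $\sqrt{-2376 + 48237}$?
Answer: $\sqrt{45861} \approx 214.15$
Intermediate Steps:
$\sqrt{-2376 + 48237} = \sqrt{45861}$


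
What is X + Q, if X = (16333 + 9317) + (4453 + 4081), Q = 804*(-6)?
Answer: 29360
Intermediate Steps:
Q = -4824
X = 34184 (X = 25650 + 8534 = 34184)
X + Q = 34184 - 4824 = 29360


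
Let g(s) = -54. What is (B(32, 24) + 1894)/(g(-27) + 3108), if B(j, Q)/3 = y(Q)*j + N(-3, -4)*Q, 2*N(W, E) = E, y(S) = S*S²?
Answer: 664427/1527 ≈ 435.12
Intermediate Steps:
y(S) = S³
N(W, E) = E/2
B(j, Q) = -6*Q + 3*j*Q³ (B(j, Q) = 3*(Q³*j + ((½)*(-4))*Q) = 3*(j*Q³ - 2*Q) = 3*(-2*Q + j*Q³) = -6*Q + 3*j*Q³)
(B(32, 24) + 1894)/(g(-27) + 3108) = (3*24*(-2 + 32*24²) + 1894)/(-54 + 3108) = (3*24*(-2 + 32*576) + 1894)/3054 = (3*24*(-2 + 18432) + 1894)*(1/3054) = (3*24*18430 + 1894)*(1/3054) = (1326960 + 1894)*(1/3054) = 1328854*(1/3054) = 664427/1527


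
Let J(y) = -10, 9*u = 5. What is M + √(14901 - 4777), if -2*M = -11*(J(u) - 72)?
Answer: -451 + 2*√2531 ≈ -350.38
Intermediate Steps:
u = 5/9 (u = (⅑)*5 = 5/9 ≈ 0.55556)
M = -451 (M = -(-11)*(-10 - 72)/2 = -(-11)*(-82)/2 = -½*902 = -451)
M + √(14901 - 4777) = -451 + √(14901 - 4777) = -451 + √10124 = -451 + 2*√2531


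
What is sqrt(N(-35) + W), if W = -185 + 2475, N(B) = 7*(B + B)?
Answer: 30*sqrt(2) ≈ 42.426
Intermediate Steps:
N(B) = 14*B (N(B) = 7*(2*B) = 14*B)
W = 2290
sqrt(N(-35) + W) = sqrt(14*(-35) + 2290) = sqrt(-490 + 2290) = sqrt(1800) = 30*sqrt(2)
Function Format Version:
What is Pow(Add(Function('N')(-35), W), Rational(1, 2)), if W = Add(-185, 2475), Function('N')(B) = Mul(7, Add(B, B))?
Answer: Mul(30, Pow(2, Rational(1, 2))) ≈ 42.426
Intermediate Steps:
Function('N')(B) = Mul(14, B) (Function('N')(B) = Mul(7, Mul(2, B)) = Mul(14, B))
W = 2290
Pow(Add(Function('N')(-35), W), Rational(1, 2)) = Pow(Add(Mul(14, -35), 2290), Rational(1, 2)) = Pow(Add(-490, 2290), Rational(1, 2)) = Pow(1800, Rational(1, 2)) = Mul(30, Pow(2, Rational(1, 2)))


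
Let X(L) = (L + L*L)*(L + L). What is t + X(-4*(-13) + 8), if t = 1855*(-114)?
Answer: 227730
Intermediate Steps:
t = -211470
X(L) = 2*L*(L + L²) (X(L) = (L + L²)*(2*L) = 2*L*(L + L²))
t + X(-4*(-13) + 8) = -211470 + 2*(-4*(-13) + 8)²*(1 + (-4*(-13) + 8)) = -211470 + 2*(52 + 8)²*(1 + (52 + 8)) = -211470 + 2*60²*(1 + 60) = -211470 + 2*3600*61 = -211470 + 439200 = 227730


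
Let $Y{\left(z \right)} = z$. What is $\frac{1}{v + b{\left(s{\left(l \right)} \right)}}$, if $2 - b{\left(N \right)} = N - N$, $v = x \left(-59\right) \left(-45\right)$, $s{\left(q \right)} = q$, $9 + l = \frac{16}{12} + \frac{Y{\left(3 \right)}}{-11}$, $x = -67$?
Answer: $- \frac{1}{177883} \approx -5.6217 \cdot 10^{-6}$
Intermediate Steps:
$l = - \frac{262}{33}$ ($l = -9 + \left(\frac{16}{12} + \frac{3}{-11}\right) = -9 + \left(16 \cdot \frac{1}{12} + 3 \left(- \frac{1}{11}\right)\right) = -9 + \left(\frac{4}{3} - \frac{3}{11}\right) = -9 + \frac{35}{33} = - \frac{262}{33} \approx -7.9394$)
$v = -177885$ ($v = \left(-67\right) \left(-59\right) \left(-45\right) = 3953 \left(-45\right) = -177885$)
$b{\left(N \right)} = 2$ ($b{\left(N \right)} = 2 - \left(N - N\right) = 2 - 0 = 2 + 0 = 2$)
$\frac{1}{v + b{\left(s{\left(l \right)} \right)}} = \frac{1}{-177885 + 2} = \frac{1}{-177883} = - \frac{1}{177883}$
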